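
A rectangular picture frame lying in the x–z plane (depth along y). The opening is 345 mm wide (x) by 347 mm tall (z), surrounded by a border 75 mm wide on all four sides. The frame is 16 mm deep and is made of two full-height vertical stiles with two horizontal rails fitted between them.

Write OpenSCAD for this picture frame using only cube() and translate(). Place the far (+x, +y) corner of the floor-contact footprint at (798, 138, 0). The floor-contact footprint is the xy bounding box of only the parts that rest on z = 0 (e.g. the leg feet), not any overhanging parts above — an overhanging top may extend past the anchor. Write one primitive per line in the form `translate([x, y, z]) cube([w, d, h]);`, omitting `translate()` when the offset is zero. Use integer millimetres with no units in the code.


translate([303, 122, 0]) cube([75, 16, 497]);
translate([723, 122, 0]) cube([75, 16, 497]);
translate([378, 122, 0]) cube([345, 16, 75]);
translate([378, 122, 422]) cube([345, 16, 75]);


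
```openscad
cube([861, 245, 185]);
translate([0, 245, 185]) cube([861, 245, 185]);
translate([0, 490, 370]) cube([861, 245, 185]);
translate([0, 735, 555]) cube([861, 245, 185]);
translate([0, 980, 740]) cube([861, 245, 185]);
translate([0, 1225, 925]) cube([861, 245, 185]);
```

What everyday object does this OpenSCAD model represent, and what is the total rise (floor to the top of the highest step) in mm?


A staircase. The total rise is 1110 mm.

6 identical blocks, each offset up and back from the previous — a staircase. Each step is 185 mm tall and there are 6 of them, so the total rise is 6 × 185 = 1110 mm.


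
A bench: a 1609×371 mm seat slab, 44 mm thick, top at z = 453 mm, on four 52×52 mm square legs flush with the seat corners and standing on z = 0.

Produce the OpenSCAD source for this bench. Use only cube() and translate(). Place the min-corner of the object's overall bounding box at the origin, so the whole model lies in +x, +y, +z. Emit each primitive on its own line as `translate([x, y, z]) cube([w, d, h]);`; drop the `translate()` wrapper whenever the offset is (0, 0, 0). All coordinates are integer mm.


translate([0, 0, 409]) cube([1609, 371, 44]);
cube([52, 52, 409]);
translate([0, 319, 0]) cube([52, 52, 409]);
translate([1557, 0, 0]) cube([52, 52, 409]);
translate([1557, 319, 0]) cube([52, 52, 409]);


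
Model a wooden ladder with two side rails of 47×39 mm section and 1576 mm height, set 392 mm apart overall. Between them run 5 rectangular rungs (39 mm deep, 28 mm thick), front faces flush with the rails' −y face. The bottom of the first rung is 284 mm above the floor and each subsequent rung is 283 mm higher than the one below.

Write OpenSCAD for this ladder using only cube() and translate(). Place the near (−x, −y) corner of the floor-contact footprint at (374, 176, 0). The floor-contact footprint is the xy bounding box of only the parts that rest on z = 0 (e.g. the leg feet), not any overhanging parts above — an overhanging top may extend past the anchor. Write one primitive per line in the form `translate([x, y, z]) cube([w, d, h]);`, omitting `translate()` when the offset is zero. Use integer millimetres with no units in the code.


translate([374, 176, 0]) cube([47, 39, 1576]);
translate([719, 176, 0]) cube([47, 39, 1576]);
translate([421, 176, 284]) cube([298, 39, 28]);
translate([421, 176, 567]) cube([298, 39, 28]);
translate([421, 176, 850]) cube([298, 39, 28]);
translate([421, 176, 1133]) cube([298, 39, 28]);
translate([421, 176, 1416]) cube([298, 39, 28]);


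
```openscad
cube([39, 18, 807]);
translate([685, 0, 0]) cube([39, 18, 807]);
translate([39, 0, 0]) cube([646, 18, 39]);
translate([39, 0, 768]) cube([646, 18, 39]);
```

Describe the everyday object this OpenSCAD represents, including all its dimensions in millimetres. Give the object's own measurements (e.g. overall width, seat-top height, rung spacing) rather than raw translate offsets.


A rectangular picture frame lying in the x–z plane (depth along y). The opening is 646 mm wide (x) by 729 mm tall (z), surrounded by a border 39 mm wide on all four sides. The frame is 18 mm deep and is made of two full-height vertical stiles with two horizontal rails fitted between them.


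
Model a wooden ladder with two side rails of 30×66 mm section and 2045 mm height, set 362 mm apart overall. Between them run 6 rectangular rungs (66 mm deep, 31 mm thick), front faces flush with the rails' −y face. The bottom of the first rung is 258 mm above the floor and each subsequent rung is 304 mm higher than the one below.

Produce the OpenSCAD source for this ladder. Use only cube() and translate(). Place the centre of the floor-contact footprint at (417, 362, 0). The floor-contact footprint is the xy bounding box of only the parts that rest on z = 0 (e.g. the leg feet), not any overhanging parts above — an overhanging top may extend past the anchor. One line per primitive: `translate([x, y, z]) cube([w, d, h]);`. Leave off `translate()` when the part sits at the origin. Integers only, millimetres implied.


translate([236, 329, 0]) cube([30, 66, 2045]);
translate([568, 329, 0]) cube([30, 66, 2045]);
translate([266, 329, 258]) cube([302, 66, 31]);
translate([266, 329, 562]) cube([302, 66, 31]);
translate([266, 329, 866]) cube([302, 66, 31]);
translate([266, 329, 1170]) cube([302, 66, 31]);
translate([266, 329, 1474]) cube([302, 66, 31]);
translate([266, 329, 1778]) cube([302, 66, 31]);


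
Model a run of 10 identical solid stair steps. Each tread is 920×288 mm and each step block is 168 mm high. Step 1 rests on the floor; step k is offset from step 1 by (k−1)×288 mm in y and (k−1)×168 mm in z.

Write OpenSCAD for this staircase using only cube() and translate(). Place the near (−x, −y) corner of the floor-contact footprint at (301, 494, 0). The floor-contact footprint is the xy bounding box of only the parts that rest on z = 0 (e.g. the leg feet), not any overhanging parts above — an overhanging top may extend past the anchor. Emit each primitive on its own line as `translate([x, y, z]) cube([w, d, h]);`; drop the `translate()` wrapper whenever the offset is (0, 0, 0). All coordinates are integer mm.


translate([301, 494, 0]) cube([920, 288, 168]);
translate([301, 782, 168]) cube([920, 288, 168]);
translate([301, 1070, 336]) cube([920, 288, 168]);
translate([301, 1358, 504]) cube([920, 288, 168]);
translate([301, 1646, 672]) cube([920, 288, 168]);
translate([301, 1934, 840]) cube([920, 288, 168]);
translate([301, 2222, 1008]) cube([920, 288, 168]);
translate([301, 2510, 1176]) cube([920, 288, 168]);
translate([301, 2798, 1344]) cube([920, 288, 168]);
translate([301, 3086, 1512]) cube([920, 288, 168]);


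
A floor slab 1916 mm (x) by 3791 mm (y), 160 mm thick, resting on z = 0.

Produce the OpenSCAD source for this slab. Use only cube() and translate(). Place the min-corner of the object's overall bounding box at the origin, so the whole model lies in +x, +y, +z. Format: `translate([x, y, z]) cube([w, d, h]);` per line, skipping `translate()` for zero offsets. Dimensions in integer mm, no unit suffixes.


cube([1916, 3791, 160]);


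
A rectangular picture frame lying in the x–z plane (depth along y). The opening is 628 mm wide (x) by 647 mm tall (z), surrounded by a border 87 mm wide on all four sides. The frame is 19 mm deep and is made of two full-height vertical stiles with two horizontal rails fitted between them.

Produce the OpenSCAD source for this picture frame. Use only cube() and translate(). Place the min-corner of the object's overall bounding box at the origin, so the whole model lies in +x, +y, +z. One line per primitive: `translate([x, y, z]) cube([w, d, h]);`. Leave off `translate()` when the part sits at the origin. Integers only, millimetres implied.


cube([87, 19, 821]);
translate([715, 0, 0]) cube([87, 19, 821]);
translate([87, 0, 0]) cube([628, 19, 87]);
translate([87, 0, 734]) cube([628, 19, 87]);


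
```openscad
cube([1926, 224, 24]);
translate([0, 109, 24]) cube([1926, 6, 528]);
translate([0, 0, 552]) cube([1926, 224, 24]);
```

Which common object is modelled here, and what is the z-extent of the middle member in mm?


An I-beam. The web height is 528 mm.

Two wide flanges with a thin centred web — an I-beam. Overall 576 mm minus two 24 mm flanges gives a web of 576 − 2·24 = 528 mm.


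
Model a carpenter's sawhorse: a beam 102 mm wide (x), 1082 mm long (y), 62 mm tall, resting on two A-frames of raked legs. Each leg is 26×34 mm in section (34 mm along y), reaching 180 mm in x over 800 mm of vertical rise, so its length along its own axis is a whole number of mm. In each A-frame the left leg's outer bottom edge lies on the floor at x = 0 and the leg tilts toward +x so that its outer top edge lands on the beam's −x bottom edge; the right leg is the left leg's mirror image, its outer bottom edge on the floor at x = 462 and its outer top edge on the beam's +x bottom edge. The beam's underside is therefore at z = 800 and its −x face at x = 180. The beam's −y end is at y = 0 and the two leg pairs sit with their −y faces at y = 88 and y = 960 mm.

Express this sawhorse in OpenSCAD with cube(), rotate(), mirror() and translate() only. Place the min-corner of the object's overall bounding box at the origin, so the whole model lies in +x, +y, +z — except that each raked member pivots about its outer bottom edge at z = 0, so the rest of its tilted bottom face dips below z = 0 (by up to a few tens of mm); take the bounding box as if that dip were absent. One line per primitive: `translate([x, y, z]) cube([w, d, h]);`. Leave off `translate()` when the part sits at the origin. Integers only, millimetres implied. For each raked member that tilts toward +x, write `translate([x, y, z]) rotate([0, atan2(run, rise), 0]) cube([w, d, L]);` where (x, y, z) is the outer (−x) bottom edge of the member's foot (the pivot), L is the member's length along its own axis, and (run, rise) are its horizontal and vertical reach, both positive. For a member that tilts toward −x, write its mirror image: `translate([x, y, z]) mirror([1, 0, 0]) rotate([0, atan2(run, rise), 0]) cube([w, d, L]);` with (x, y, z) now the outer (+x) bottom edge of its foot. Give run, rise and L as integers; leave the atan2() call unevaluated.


translate([180, 0, 800]) cube([102, 1082, 62]);
translate([0, 88, 0]) rotate([0, atan2(180, 800), 0]) cube([26, 34, 820]);
translate([462, 88, 0]) mirror([1, 0, 0]) rotate([0, atan2(180, 800), 0]) cube([26, 34, 820]);
translate([0, 960, 0]) rotate([0, atan2(180, 800), 0]) cube([26, 34, 820]);
translate([462, 960, 0]) mirror([1, 0, 0]) rotate([0, atan2(180, 800), 0]) cube([26, 34, 820]);


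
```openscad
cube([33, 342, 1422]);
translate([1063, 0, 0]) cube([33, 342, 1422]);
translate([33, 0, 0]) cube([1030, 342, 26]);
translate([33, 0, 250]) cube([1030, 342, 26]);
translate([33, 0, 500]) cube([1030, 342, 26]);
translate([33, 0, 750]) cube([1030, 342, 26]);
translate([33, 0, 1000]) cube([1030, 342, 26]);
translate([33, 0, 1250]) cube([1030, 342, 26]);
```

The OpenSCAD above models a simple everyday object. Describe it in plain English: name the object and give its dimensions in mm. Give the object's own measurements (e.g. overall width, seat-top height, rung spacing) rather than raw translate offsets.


An open bookshelf. Two side panels, each 33 mm thick, 342 mm deep and 1422 mm tall, stand 1096 mm apart (outside-to-outside). Between them sit 6 shelves, each 26 mm thick and 342 mm deep, spanning the full gap between the sides. The bottom shelf rests on the floor (its underside at z = 0) and the clear gap between one shelf's top and the next shelf's underside is 224 mm.


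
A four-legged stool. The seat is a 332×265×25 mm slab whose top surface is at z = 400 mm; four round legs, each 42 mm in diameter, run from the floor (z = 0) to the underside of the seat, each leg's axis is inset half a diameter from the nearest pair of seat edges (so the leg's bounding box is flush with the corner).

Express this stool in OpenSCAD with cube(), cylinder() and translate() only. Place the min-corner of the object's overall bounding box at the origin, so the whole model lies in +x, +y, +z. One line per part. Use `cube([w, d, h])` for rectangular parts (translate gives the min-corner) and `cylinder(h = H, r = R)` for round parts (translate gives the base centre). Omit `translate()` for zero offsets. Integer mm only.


// leg_h = 400 - 25 = 375
translate([0, 0, 375]) cube([332, 265, 25]);
translate([21, 21, 0]) cylinder(h = 375, r = 21);
translate([311, 21, 0]) cylinder(h = 375, r = 21);
translate([21, 244, 0]) cylinder(h = 375, r = 21);
translate([311, 244, 0]) cylinder(h = 375, r = 21);


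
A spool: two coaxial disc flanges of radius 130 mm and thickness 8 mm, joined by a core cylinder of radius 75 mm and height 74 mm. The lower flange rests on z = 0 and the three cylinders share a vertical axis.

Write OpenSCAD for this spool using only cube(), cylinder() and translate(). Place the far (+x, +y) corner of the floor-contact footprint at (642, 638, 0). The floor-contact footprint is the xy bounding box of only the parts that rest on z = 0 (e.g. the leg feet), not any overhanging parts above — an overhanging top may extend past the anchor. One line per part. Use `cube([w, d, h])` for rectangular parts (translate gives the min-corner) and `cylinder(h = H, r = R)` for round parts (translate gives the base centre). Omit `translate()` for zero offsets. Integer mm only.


translate([512, 508, 0]) cylinder(h = 8, r = 130);
translate([512, 508, 8]) cylinder(h = 74, r = 75);
translate([512, 508, 82]) cylinder(h = 8, r = 130);


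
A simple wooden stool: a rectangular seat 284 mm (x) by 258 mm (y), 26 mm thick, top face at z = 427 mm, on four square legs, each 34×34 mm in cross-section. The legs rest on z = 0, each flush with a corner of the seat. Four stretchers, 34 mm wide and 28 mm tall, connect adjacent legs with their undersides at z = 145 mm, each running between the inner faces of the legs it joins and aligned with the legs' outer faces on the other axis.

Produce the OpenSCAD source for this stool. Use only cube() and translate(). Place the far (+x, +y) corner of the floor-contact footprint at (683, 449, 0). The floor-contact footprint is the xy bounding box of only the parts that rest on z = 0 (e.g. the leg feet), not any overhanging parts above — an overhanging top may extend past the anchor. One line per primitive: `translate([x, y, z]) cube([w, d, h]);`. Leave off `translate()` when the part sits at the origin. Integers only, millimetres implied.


translate([399, 191, 401]) cube([284, 258, 26]);
translate([399, 191, 0]) cube([34, 34, 401]);
translate([649, 191, 0]) cube([34, 34, 401]);
translate([399, 415, 0]) cube([34, 34, 401]);
translate([649, 415, 0]) cube([34, 34, 401]);
translate([433, 191, 145]) cube([216, 34, 28]);
translate([433, 415, 145]) cube([216, 34, 28]);
translate([399, 225, 145]) cube([34, 190, 28]);
translate([649, 225, 145]) cube([34, 190, 28]);


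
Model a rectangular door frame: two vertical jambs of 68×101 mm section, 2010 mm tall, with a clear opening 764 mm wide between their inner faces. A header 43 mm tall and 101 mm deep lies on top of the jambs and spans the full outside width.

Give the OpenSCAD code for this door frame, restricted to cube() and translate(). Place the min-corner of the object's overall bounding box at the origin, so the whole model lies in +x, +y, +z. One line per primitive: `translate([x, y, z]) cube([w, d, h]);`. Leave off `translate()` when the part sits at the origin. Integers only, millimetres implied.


cube([68, 101, 2010]);
translate([832, 0, 0]) cube([68, 101, 2010]);
translate([0, 0, 2010]) cube([900, 101, 43]);


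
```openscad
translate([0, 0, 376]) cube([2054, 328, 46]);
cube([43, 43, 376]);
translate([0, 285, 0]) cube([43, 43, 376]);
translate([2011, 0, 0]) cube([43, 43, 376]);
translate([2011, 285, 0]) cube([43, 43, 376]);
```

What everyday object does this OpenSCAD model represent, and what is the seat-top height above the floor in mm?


A bench. The seat-top height is 422 mm.

A long slab on four corner posts — a bench. The slab sits at z = 376 with thickness 46, so the top is 376 + 46 = 422 mm.


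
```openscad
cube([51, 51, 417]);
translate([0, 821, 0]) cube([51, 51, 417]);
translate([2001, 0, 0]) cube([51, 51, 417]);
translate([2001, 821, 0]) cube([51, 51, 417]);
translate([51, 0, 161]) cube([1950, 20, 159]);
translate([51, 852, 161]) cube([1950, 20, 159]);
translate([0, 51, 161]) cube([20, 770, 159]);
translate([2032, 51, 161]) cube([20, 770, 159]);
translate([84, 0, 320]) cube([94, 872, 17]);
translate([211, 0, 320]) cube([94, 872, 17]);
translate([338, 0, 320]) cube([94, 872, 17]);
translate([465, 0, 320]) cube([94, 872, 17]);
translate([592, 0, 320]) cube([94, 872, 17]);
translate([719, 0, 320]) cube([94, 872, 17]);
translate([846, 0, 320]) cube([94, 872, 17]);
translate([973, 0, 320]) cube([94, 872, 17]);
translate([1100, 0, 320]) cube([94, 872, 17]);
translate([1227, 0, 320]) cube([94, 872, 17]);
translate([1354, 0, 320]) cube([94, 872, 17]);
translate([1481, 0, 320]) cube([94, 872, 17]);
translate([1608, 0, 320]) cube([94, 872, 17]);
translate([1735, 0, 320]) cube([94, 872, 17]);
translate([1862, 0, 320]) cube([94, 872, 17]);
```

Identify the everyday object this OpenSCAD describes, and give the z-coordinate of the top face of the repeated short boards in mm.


A bed frame. The slat-top height is 337 mm.

Four posts, four rails, and a row of slats — a bed frame. Slats sit on the rails at z = 161 + 159 = 320; with slat thickness 17, the top is 337 mm.


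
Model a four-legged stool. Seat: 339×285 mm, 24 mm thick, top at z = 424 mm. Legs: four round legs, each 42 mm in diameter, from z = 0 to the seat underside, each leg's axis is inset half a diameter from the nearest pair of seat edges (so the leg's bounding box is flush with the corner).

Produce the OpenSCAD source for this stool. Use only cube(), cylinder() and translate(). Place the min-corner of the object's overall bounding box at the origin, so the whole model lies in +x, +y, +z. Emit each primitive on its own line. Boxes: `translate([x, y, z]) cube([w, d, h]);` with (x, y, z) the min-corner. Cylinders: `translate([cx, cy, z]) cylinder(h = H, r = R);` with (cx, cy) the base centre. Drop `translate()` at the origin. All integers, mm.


translate([0, 0, 400]) cube([339, 285, 24]);
translate([21, 21, 0]) cylinder(h = 400, r = 21);
translate([318, 21, 0]) cylinder(h = 400, r = 21);
translate([21, 264, 0]) cylinder(h = 400, r = 21);
translate([318, 264, 0]) cylinder(h = 400, r = 21);


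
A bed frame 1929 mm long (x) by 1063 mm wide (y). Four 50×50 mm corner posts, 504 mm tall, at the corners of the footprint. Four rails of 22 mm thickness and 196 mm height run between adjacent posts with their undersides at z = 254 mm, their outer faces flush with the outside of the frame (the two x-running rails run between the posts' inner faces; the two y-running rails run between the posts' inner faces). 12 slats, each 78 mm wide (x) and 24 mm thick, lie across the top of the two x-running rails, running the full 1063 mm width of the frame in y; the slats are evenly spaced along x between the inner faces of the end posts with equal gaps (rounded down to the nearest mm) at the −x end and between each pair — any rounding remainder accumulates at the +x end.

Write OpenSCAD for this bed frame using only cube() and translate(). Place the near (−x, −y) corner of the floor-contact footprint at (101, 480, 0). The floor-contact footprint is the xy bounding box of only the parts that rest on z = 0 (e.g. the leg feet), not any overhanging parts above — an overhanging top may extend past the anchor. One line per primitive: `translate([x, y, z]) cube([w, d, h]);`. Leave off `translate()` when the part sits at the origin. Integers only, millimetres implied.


translate([101, 480, 0]) cube([50, 50, 504]);
translate([101, 1493, 0]) cube([50, 50, 504]);
translate([1980, 480, 0]) cube([50, 50, 504]);
translate([1980, 1493, 0]) cube([50, 50, 504]);
translate([151, 480, 254]) cube([1829, 22, 196]);
translate([151, 1521, 254]) cube([1829, 22, 196]);
translate([101, 530, 254]) cube([22, 963, 196]);
translate([2008, 530, 254]) cube([22, 963, 196]);
translate([219, 480, 450]) cube([78, 1063, 24]);
translate([365, 480, 450]) cube([78, 1063, 24]);
translate([511, 480, 450]) cube([78, 1063, 24]);
translate([657, 480, 450]) cube([78, 1063, 24]);
translate([803, 480, 450]) cube([78, 1063, 24]);
translate([949, 480, 450]) cube([78, 1063, 24]);
translate([1095, 480, 450]) cube([78, 1063, 24]);
translate([1241, 480, 450]) cube([78, 1063, 24]);
translate([1387, 480, 450]) cube([78, 1063, 24]);
translate([1533, 480, 450]) cube([78, 1063, 24]);
translate([1679, 480, 450]) cube([78, 1063, 24]);
translate([1825, 480, 450]) cube([78, 1063, 24]);


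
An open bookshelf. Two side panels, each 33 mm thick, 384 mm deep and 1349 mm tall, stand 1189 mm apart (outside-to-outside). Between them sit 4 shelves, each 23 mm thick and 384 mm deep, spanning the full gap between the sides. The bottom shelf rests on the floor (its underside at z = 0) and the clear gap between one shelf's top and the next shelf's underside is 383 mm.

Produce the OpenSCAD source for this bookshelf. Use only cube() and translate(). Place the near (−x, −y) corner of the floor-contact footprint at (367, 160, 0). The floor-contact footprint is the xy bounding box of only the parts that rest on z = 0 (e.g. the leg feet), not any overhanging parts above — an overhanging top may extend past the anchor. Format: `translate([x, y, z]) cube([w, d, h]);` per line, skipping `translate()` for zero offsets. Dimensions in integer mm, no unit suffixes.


translate([367, 160, 0]) cube([33, 384, 1349]);
translate([1523, 160, 0]) cube([33, 384, 1349]);
translate([400, 160, 0]) cube([1123, 384, 23]);
translate([400, 160, 406]) cube([1123, 384, 23]);
translate([400, 160, 812]) cube([1123, 384, 23]);
translate([400, 160, 1218]) cube([1123, 384, 23]);


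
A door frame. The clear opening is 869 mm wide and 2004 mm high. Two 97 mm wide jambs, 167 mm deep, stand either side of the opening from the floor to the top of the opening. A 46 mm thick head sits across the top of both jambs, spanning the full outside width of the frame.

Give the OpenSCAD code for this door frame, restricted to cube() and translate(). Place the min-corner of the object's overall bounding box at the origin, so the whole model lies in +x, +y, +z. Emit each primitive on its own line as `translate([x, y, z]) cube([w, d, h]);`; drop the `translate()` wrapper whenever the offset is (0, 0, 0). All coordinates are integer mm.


cube([97, 167, 2004]);
translate([966, 0, 0]) cube([97, 167, 2004]);
translate([0, 0, 2004]) cube([1063, 167, 46]);


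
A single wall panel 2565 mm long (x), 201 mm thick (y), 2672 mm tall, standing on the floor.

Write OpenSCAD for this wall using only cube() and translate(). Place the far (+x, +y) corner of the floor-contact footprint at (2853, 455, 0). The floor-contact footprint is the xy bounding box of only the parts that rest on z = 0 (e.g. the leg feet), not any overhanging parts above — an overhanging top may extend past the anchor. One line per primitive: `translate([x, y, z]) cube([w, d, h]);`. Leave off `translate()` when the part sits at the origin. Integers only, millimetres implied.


translate([288, 254, 0]) cube([2565, 201, 2672]);


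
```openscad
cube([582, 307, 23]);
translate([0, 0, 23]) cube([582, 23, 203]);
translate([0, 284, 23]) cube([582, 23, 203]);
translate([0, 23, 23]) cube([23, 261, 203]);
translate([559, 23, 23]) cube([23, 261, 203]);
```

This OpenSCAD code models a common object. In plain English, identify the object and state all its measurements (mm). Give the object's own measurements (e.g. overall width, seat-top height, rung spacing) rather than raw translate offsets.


An open-topped rectangular box: outside dimensions 582×307×226 mm, with a uniform wall and base thickness of 23 mm. The base is a full 582×307 slab on the floor; four walls sit on top of the base. The front and back walls (the −y and +y sides) span the full width; the two side walls fit between them.


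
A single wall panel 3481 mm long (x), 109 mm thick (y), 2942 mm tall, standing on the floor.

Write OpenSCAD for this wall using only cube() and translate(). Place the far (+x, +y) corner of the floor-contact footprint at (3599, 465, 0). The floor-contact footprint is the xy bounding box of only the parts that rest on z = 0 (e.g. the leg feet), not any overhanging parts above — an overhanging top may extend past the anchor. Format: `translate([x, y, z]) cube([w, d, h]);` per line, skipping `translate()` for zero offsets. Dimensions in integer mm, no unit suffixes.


translate([118, 356, 0]) cube([3481, 109, 2942]);


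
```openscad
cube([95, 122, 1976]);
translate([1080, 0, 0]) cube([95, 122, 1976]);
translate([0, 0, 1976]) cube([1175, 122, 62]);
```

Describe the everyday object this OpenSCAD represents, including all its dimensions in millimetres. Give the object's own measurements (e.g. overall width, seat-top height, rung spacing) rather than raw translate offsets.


A door frame. The clear opening is 985 mm wide and 1976 mm high. Two 95 mm wide jambs, 122 mm deep, stand either side of the opening from the floor to the top of the opening. A 62 mm thick head sits across the top of both jambs, spanning the full outside width of the frame.


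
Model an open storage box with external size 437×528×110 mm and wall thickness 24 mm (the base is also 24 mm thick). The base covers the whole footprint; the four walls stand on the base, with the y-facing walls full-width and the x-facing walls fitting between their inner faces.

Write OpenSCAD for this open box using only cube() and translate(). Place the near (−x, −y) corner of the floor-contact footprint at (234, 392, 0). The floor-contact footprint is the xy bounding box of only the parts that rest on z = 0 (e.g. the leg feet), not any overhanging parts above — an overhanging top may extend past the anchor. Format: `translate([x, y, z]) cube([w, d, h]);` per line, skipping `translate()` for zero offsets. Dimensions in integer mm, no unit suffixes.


translate([234, 392, 0]) cube([437, 528, 24]);
translate([234, 392, 24]) cube([437, 24, 86]);
translate([234, 896, 24]) cube([437, 24, 86]);
translate([234, 416, 24]) cube([24, 480, 86]);
translate([647, 416, 24]) cube([24, 480, 86]);


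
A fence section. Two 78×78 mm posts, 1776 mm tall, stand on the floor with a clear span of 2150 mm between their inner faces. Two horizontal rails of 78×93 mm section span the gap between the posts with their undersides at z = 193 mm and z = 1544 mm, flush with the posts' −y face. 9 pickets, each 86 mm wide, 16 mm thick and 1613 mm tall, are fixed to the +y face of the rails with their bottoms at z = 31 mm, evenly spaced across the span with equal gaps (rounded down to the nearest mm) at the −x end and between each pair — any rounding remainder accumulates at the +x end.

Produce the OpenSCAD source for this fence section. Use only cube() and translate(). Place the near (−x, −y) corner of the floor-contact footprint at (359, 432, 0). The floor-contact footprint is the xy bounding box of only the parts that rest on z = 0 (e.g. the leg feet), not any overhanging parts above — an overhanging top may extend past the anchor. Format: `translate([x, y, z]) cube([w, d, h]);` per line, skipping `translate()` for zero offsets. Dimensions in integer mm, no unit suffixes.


translate([359, 432, 0]) cube([78, 78, 1776]);
translate([2587, 432, 0]) cube([78, 78, 1776]);
translate([437, 432, 193]) cube([2150, 78, 93]);
translate([437, 432, 1544]) cube([2150, 78, 93]);
translate([574, 510, 31]) cube([86, 16, 1613]);
translate([797, 510, 31]) cube([86, 16, 1613]);
translate([1020, 510, 31]) cube([86, 16, 1613]);
translate([1243, 510, 31]) cube([86, 16, 1613]);
translate([1466, 510, 31]) cube([86, 16, 1613]);
translate([1689, 510, 31]) cube([86, 16, 1613]);
translate([1912, 510, 31]) cube([86, 16, 1613]);
translate([2135, 510, 31]) cube([86, 16, 1613]);
translate([2358, 510, 31]) cube([86, 16, 1613]);


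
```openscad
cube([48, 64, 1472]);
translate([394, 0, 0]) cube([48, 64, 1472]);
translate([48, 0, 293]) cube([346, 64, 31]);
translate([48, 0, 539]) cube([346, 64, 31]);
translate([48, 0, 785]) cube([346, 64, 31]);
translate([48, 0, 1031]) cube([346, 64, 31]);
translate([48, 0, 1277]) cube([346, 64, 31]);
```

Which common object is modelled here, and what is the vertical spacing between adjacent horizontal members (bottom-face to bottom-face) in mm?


A ladder. The rung spacing is 246 mm.

Two tall 48×64 posts with 5 short bars between them — a ladder. Adjacent rungs sit at z = 293 and z = 539, so the spacing is 539 − 293 = 246 mm.


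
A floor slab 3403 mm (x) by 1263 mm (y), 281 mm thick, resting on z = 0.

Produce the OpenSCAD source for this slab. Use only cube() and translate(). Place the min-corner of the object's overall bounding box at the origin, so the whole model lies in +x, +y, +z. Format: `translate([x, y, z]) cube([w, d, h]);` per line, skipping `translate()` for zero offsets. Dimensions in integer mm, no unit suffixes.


cube([3403, 1263, 281]);


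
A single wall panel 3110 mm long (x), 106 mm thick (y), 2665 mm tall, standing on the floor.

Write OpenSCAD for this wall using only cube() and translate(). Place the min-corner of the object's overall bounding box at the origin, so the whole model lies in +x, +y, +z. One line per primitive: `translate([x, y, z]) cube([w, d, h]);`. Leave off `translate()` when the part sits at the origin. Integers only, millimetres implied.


cube([3110, 106, 2665]);


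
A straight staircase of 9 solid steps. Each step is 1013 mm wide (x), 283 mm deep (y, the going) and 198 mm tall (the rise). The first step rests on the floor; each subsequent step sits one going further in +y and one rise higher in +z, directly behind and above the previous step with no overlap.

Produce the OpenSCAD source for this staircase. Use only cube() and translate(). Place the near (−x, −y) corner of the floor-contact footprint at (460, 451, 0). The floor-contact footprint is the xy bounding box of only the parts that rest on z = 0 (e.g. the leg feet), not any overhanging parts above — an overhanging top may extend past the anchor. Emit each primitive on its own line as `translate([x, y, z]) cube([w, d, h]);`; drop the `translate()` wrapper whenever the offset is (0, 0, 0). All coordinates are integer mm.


translate([460, 451, 0]) cube([1013, 283, 198]);
translate([460, 734, 198]) cube([1013, 283, 198]);
translate([460, 1017, 396]) cube([1013, 283, 198]);
translate([460, 1300, 594]) cube([1013, 283, 198]);
translate([460, 1583, 792]) cube([1013, 283, 198]);
translate([460, 1866, 990]) cube([1013, 283, 198]);
translate([460, 2149, 1188]) cube([1013, 283, 198]);
translate([460, 2432, 1386]) cube([1013, 283, 198]);
translate([460, 2715, 1584]) cube([1013, 283, 198]);


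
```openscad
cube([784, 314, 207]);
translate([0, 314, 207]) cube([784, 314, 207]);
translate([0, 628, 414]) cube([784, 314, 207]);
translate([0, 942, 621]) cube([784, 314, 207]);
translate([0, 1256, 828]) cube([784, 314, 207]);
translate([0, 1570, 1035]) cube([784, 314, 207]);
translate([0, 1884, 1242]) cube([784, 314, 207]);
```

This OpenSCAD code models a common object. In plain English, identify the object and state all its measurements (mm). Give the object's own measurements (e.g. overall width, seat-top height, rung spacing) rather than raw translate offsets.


A straight staircase of 7 solid steps. Each step is 784 mm wide (x), 314 mm deep (y, the going) and 207 mm tall (the rise). The first step rests on the floor; each subsequent step sits one going further in +y and one rise higher in +z, directly behind and above the previous step with no overlap.


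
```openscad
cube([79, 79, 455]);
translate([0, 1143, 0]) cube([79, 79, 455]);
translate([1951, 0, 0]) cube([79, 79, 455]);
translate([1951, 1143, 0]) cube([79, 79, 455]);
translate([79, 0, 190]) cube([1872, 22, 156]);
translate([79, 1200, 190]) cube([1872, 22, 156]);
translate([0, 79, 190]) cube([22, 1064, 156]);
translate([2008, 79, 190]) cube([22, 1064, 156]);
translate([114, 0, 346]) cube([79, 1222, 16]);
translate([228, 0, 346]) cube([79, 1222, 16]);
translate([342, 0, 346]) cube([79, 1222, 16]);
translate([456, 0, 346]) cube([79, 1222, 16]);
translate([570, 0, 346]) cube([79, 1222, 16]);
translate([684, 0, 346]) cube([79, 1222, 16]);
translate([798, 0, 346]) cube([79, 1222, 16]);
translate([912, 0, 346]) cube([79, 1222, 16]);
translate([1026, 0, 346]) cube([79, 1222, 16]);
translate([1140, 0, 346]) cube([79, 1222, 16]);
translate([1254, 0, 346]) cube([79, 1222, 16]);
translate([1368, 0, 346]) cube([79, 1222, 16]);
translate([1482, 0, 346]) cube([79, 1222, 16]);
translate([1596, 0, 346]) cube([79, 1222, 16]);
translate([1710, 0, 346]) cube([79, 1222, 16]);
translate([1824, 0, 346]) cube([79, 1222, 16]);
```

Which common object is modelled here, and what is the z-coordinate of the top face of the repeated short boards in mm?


A bed frame. The slat-top height is 362 mm.

Four posts, four rails, and a row of slats — a bed frame. Slats sit on the rails at z = 190 + 156 = 346; with slat thickness 16, the top is 362 mm.


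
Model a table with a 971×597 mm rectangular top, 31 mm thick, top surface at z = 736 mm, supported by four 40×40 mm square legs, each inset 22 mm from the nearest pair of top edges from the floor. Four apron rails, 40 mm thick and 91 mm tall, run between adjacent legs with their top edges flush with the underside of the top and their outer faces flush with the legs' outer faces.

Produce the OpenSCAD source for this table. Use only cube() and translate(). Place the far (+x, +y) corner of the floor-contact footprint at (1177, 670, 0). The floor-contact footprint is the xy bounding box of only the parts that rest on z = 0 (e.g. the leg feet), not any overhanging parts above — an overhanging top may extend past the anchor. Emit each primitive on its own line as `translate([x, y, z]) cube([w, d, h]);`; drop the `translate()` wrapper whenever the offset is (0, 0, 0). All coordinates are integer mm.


// leg_h = 736 - 31 = 705
// apron z = 705 - 91 = 614
translate([228, 95, 705]) cube([971, 597, 31]);
translate([250, 117, 0]) cube([40, 40, 705]);
translate([1137, 117, 0]) cube([40, 40, 705]);
translate([250, 630, 0]) cube([40, 40, 705]);
translate([1137, 630, 0]) cube([40, 40, 705]);
translate([290, 117, 614]) cube([847, 40, 91]);
translate([290, 630, 614]) cube([847, 40, 91]);
translate([250, 157, 614]) cube([40, 473, 91]);
translate([1137, 157, 614]) cube([40, 473, 91]);


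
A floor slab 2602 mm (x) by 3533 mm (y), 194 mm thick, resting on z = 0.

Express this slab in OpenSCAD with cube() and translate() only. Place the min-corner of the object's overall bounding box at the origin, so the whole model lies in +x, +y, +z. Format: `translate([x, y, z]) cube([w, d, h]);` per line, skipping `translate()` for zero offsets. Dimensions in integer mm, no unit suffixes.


cube([2602, 3533, 194]);


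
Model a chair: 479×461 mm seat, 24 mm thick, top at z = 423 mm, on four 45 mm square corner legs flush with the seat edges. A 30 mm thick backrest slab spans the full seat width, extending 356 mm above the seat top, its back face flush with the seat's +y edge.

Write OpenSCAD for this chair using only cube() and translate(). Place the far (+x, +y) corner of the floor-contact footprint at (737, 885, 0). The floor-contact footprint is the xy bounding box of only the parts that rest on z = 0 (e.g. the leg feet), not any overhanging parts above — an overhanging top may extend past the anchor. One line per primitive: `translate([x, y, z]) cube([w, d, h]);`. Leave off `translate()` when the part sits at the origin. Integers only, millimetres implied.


translate([258, 424, 399]) cube([479, 461, 24]);
translate([258, 424, 0]) cube([45, 45, 399]);
translate([692, 424, 0]) cube([45, 45, 399]);
translate([258, 840, 0]) cube([45, 45, 399]);
translate([692, 840, 0]) cube([45, 45, 399]);
translate([258, 855, 423]) cube([479, 30, 356]);


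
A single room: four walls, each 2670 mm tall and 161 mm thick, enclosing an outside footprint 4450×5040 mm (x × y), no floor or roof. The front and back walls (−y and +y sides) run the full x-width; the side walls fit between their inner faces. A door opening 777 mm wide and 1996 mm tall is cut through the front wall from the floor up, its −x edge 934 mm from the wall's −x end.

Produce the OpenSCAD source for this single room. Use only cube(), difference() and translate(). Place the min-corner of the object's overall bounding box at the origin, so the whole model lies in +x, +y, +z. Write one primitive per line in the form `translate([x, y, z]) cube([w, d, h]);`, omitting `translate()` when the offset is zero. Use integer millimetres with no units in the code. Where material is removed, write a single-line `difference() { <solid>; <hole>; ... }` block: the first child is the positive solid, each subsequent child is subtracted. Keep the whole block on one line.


difference() { cube([4450, 161, 2670]); translate([934, 0, 0]) cube([777, 161, 1996]); }
translate([0, 4879, 0]) cube([4450, 161, 2670]);
translate([0, 161, 0]) cube([161, 4718, 2670]);
translate([4289, 161, 0]) cube([161, 4718, 2670]);


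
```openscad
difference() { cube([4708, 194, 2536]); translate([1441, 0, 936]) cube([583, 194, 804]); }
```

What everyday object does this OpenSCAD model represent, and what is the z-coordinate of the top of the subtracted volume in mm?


A wall with a window opening. The window head height is 1740 mm.

A wall with a rectangular opening subtracted — a window. Sill at z = 936, opening 804 mm tall, so the head is at 936 + 804 = 1740 mm.


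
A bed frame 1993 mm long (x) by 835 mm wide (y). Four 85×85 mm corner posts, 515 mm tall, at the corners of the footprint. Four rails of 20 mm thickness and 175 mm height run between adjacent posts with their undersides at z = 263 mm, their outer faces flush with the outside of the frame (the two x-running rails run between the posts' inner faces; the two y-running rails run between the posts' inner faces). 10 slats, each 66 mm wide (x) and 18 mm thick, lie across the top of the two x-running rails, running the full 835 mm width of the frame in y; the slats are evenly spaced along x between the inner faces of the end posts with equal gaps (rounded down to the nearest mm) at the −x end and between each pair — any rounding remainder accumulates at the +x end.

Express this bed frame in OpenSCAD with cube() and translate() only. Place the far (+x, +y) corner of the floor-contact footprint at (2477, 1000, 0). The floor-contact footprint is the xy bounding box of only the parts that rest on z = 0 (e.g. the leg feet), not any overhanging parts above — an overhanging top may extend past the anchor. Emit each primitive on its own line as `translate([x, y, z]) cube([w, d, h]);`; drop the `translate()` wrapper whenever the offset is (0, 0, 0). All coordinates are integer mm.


translate([484, 165, 0]) cube([85, 85, 515]);
translate([484, 915, 0]) cube([85, 85, 515]);
translate([2392, 165, 0]) cube([85, 85, 515]);
translate([2392, 915, 0]) cube([85, 85, 515]);
translate([569, 165, 263]) cube([1823, 20, 175]);
translate([569, 980, 263]) cube([1823, 20, 175]);
translate([484, 250, 263]) cube([20, 665, 175]);
translate([2457, 250, 263]) cube([20, 665, 175]);
translate([674, 165, 438]) cube([66, 835, 18]);
translate([845, 165, 438]) cube([66, 835, 18]);
translate([1016, 165, 438]) cube([66, 835, 18]);
translate([1187, 165, 438]) cube([66, 835, 18]);
translate([1358, 165, 438]) cube([66, 835, 18]);
translate([1529, 165, 438]) cube([66, 835, 18]);
translate([1700, 165, 438]) cube([66, 835, 18]);
translate([1871, 165, 438]) cube([66, 835, 18]);
translate([2042, 165, 438]) cube([66, 835, 18]);
translate([2213, 165, 438]) cube([66, 835, 18]);


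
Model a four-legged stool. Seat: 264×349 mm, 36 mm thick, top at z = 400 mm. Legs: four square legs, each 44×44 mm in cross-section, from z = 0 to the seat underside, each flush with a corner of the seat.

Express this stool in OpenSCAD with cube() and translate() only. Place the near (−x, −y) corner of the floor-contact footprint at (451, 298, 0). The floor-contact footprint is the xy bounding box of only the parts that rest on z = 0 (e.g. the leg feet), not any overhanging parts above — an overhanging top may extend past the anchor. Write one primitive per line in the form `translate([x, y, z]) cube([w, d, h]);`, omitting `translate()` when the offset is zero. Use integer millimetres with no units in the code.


// leg_h = 400 - 36 = 364
translate([451, 298, 364]) cube([264, 349, 36]);
translate([451, 298, 0]) cube([44, 44, 364]);
translate([671, 298, 0]) cube([44, 44, 364]);
translate([451, 603, 0]) cube([44, 44, 364]);
translate([671, 603, 0]) cube([44, 44, 364]);
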